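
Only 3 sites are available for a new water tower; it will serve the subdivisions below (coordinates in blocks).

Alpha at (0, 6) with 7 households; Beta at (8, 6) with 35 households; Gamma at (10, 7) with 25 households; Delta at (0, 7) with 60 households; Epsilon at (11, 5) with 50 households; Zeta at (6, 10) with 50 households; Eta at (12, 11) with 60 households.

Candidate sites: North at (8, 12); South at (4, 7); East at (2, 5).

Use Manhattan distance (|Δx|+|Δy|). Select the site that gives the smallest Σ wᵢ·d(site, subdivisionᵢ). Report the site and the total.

South, total 2020 blocks

Total weighted distance at each candidate:
  North (8, 12): total = 2263
  South (4, 7): total = 2020
  East (2, 5): total = 2616
Minimum is at South with total 2020 blocks.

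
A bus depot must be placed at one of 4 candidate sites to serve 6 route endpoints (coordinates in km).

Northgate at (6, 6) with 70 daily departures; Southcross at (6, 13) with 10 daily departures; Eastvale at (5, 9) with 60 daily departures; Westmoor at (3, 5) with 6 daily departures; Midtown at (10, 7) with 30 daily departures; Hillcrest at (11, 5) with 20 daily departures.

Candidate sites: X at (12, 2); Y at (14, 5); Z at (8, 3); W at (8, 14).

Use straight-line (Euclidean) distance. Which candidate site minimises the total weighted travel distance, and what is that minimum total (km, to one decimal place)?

Z, total 995.4 km

Total weighted distance at each candidate:
  X (12, 2): total = 1505.8
  Y (14, 5): total = 1528.6
  Z (8, 3): total = 995.4
  W (8, 14): total = 1419.4
Minimum is at Z with total 995.4 km.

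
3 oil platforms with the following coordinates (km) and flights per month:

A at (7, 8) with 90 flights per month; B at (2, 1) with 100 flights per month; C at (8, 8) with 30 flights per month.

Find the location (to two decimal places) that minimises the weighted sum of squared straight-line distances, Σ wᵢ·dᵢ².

(4.86, 4.82)

The minimiser of Σwᵢ‖p−pᵢ‖² is the weighted centroid p* = (Σwᵢpᵢ)/(Σwᵢ).
Σwᵢ = 220.
Σwᵢxᵢ = 90·7 + 100·2 + 30·8 = 1070.
Σwᵢyᵢ = 90·8 + 100·1 + 30·8 = 1060.
x* = 1070/220 = 4.86, y* = 1060/220 = 4.82.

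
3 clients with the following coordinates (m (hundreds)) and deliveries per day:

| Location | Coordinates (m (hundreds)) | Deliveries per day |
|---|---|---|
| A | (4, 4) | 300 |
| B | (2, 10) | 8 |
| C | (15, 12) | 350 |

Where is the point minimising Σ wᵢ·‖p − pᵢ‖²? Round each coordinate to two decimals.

(9.83, 8.33)

The minimiser of Σwᵢ‖p−pᵢ‖² is the weighted centroid p* = (Σwᵢpᵢ)/(Σwᵢ).
Σwᵢ = 658.
Σwᵢxᵢ = 300·4 + 8·2 + 350·15 = 6466.
Σwᵢyᵢ = 300·4 + 8·10 + 350·12 = 5480.
x* = 6466/658 = 9.83, y* = 5480/658 = 8.33.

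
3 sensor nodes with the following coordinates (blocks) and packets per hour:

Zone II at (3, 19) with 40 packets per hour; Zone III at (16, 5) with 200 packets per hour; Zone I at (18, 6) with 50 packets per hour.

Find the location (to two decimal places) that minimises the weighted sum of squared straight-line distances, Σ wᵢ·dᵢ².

The minimiser of Σwᵢ‖p−pᵢ‖² is the weighted centroid p* = (Σwᵢpᵢ)/(Σwᵢ).
Σwᵢ = 290.
Σwᵢxᵢ = 40·3 + 200·16 + 50·18 = 4220.
Σwᵢyᵢ = 40·19 + 200·5 + 50·6 = 2060.
x* = 4220/290 = 14.55, y* = 2060/290 = 7.10.

(14.55, 7.10)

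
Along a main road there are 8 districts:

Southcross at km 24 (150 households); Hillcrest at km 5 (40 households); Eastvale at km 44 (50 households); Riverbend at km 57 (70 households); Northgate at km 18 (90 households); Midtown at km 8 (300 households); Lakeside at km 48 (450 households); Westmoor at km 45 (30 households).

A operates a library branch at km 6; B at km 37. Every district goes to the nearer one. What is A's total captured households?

The indifferent point is the midpoint (6+37)/2 = 21.5; districts left of it (closer to A at 6) go to A, those right go to B.
  Hillcrest at 5 (w=40) → A
  Midtown at 8 (w=300) → A
  Northgate at 18 (w=90) → A
  Southcross at 24 (w=150) → B
  Eastvale at 44 (w=50) → B
  Westmoor at 45 (w=30) → B
  Lakeside at 48 (w=450) → B
  Riverbend at 57 (w=70) → B
A captures 430; B captures 750.

430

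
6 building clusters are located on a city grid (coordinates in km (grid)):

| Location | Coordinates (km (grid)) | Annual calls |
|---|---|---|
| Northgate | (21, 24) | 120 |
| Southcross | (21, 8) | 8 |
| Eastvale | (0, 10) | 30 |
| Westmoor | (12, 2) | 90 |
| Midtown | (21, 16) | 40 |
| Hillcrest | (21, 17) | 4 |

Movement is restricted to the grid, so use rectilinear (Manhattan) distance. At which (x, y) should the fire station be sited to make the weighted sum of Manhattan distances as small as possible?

(21, 16)

Manhattan distance separates: Σwᵢ(|x−xᵢ|+|y−yᵢ|) = Σwᵢ|x−xᵢ| + Σwᵢ|y−yᵢ|, so x and y are optimised independently as 1-D weighted medians.
Total weight W = 292; half = 146.
x-coordinate, sorted with cumulative weight:
  x=0 (Eastvale, w=30) cum 30
  x=12 (Westmoor, w=90) cum 120
  x=21 (Northgate, w=120) cum 240  ← median
  x=21 (Southcross, w=8) cum 248
  x=21 (Midtown, w=40) cum 288
  x=21 (Hillcrest, w=4) cum 292
⇒ x* = 21
y-coordinate, sorted with cumulative weight:
  y=2 (Westmoor, w=90) cum 90
  y=8 (Southcross, w=8) cum 98
  y=10 (Eastvale, w=30) cum 128
  y=16 (Midtown, w=40) cum 168  ← median
  y=17 (Hillcrest, w=4) cum 172
  y=24 (Northgate, w=120) cum 292
⇒ y* = 16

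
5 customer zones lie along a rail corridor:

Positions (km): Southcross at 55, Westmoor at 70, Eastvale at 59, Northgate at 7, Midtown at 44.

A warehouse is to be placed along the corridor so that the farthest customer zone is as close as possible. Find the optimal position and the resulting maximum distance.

The 1-center on a line is the midpoint of the two extreme points: leftmost at 7, rightmost at 70.
Optimal location = (7 + 70)/2 = 38.5; maximum distance = (70 − 7)/2 = 31.5.

location 38.5, max distance 31.5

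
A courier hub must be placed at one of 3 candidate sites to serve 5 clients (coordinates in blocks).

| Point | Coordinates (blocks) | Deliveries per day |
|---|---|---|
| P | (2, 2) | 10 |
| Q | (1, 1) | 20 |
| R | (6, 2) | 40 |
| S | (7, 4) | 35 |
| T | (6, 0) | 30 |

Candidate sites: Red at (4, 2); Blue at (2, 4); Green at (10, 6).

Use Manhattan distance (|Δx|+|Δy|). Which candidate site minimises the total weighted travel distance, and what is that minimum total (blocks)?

Total weighted distance at each candidate:
  Red (4, 2): total = 475
  Blue (2, 4): total = 755
  Green (10, 6): total = 1195
Minimum is at Red with total 475 blocks.

Red, total 475 blocks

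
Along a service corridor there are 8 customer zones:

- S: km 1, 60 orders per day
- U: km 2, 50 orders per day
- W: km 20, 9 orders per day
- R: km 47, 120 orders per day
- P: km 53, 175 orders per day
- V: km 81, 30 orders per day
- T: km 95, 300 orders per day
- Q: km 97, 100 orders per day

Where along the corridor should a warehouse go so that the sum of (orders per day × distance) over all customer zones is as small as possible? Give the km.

x = 81

For a sum of weighted absolute distances on a line, the optimum is the weighted median (not the mean). Total weight W = 844; half-weight = 422.
Sort by position and accumulate weight:
  km 1 (S, w=60) → cum 60
  km 2 (U, w=50) → cum 110
  km 20 (W, w=9) → cum 119
  km 47 (R, w=120) → cum 239
  km 53 (P, w=175) → cum 414
  km 81 (V, w=30) → cum 444  ≥ 422 → median here
  km 95 (T, w=300) → cum 744
  km 97 (Q, w=100) → cum 844
Optimal location: km 81.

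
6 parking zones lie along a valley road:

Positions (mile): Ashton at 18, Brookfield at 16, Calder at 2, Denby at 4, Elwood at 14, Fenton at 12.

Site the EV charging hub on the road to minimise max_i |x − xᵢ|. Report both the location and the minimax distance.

location 10, max distance 8

The 1-center on a line is the midpoint of the two extreme points: leftmost at 2, rightmost at 18.
Optimal location = (2 + 18)/2 = 10; maximum distance = (18 − 2)/2 = 8.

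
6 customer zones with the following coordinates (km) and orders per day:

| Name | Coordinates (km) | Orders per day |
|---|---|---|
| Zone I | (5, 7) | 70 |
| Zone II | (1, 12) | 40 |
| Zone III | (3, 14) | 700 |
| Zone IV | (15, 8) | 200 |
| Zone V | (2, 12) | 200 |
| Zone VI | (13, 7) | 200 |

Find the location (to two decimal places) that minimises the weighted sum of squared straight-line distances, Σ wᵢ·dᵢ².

The minimiser of Σwᵢ‖p−pᵢ‖² is the weighted centroid p* = (Σwᵢpᵢ)/(Σwᵢ).
Σwᵢ = 1410.
Σwᵢxᵢ = 70·5 + 40·1 + 700·3 + 200·15 + 200·2 + 200·13 = 8490.
Σwᵢyᵢ = 70·7 + 40·12 + 700·14 + 200·8 + 200·12 + 200·7 = 16170.
x* = 8490/1410 = 6.02, y* = 16170/1410 = 11.47.

(6.02, 11.47)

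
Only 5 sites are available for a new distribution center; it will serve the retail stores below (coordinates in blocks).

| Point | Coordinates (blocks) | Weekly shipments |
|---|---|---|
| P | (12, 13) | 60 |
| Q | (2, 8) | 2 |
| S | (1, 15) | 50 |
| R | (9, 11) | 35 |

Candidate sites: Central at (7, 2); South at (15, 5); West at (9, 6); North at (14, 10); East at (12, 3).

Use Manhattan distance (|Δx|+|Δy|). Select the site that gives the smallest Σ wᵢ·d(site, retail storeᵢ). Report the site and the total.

Total weighted distance at each candidate:
  Central (7, 2): total = 2317
  South (15, 5): total = 2312
  West (9, 6): total = 1643
  North (14, 10): total = 1438
  East (12, 3): total = 2165
Minimum is at North with total 1438 blocks.

North, total 1438 blocks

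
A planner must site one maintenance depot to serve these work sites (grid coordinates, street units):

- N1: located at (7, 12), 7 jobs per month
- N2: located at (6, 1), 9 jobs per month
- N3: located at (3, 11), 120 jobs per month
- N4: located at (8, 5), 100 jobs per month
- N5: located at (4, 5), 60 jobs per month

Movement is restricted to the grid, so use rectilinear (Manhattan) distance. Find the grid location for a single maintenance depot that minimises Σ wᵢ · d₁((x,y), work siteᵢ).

Manhattan distance separates: Σwᵢ(|x−xᵢ|+|y−yᵢ|) = Σwᵢ|x−xᵢ| + Σwᵢ|y−yᵢ|, so x and y are optimised independently as 1-D weighted medians.
Total weight W = 296; half = 148.
x-coordinate, sorted with cumulative weight:
  x=3 (N3, w=120) cum 120
  x=4 (N5, w=60) cum 180  ← median
  x=6 (N2, w=9) cum 189
  x=7 (N1, w=7) cum 196
  x=8 (N4, w=100) cum 296
⇒ x* = 4
y-coordinate, sorted with cumulative weight:
  y=1 (N2, w=9) cum 9
  y=5 (N4, w=100) cum 109
  y=5 (N5, w=60) cum 169  ← median
  y=11 (N3, w=120) cum 289
  y=12 (N1, w=7) cum 296
⇒ y* = 5

(4, 5)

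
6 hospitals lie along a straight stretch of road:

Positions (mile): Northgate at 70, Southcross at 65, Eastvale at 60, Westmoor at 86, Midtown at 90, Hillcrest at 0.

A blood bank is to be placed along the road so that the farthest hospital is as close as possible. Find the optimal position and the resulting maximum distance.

location 45, max distance 45

The 1-center on a line is the midpoint of the two extreme points: leftmost at 0, rightmost at 90.
Optimal location = (0 + 90)/2 = 45; maximum distance = (90 − 0)/2 = 45.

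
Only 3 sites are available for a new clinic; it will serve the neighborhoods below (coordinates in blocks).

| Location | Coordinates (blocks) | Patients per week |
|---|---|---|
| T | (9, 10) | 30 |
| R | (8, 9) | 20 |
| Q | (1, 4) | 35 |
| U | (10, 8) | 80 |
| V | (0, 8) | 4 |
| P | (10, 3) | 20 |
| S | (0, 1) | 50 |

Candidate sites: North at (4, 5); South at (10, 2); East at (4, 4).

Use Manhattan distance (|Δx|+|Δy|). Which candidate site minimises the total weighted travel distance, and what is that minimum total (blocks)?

North, total 1908 blocks

Total weighted distance at each candidate:
  North (4, 5): total = 1908
  South (10, 2): total = 1949
  East (4, 4): total = 1937
Minimum is at North with total 1908 blocks.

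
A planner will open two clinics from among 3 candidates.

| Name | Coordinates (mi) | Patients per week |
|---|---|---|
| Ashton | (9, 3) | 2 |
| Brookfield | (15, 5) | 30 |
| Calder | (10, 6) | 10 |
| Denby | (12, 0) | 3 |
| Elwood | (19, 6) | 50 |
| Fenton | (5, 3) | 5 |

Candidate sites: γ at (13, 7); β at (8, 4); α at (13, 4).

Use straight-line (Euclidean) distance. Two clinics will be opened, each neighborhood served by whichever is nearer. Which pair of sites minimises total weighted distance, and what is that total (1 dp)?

{β, α}, total 442.6

Evaluate every pair (each demand assigned to the nearer of the two):
  {β, α}: total = 442.6
  {γ, β}: total = 452.9
  {γ, α}: total = 463.8
Best pair: {β, α} with total 442.6.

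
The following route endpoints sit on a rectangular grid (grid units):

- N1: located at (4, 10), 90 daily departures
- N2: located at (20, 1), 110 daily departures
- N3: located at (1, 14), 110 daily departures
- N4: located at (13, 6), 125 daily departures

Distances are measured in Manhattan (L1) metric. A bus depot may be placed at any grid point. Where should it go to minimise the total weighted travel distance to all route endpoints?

Manhattan distance separates: Σwᵢ(|x−xᵢ|+|y−yᵢ|) = Σwᵢ|x−xᵢ| + Σwᵢ|y−yᵢ|, so x and y are optimised independently as 1-D weighted medians.
Total weight W = 435; half = 217.5.
x-coordinate, sorted with cumulative weight:
  x=1 (N3, w=110) cum 110
  x=4 (N1, w=90) cum 200
  x=13 (N4, w=125) cum 325  ← median
  x=20 (N2, w=110) cum 435
⇒ x* = 13
y-coordinate, sorted with cumulative weight:
  y=1 (N2, w=110) cum 110
  y=6 (N4, w=125) cum 235  ← median
  y=10 (N1, w=90) cum 325
  y=14 (N3, w=110) cum 435
⇒ y* = 6

(13, 6)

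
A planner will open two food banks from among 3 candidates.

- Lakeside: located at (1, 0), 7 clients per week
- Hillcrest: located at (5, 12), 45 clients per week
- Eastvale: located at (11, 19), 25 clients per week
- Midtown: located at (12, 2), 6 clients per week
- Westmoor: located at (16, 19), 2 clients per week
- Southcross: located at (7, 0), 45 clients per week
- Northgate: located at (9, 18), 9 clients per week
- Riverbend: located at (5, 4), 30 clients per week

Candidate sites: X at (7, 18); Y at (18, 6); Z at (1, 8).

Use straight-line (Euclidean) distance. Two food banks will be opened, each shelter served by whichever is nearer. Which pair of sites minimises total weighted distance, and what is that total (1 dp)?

Evaluate every pair (each demand assigned to the nearer of the two):
  {X, Z}: total = 1144.6
  {Y, Z}: total = 1484.2
  {X, Y}: total = 1551.7
Best pair: {X, Z} with total 1144.6.

{X, Z}, total 1144.6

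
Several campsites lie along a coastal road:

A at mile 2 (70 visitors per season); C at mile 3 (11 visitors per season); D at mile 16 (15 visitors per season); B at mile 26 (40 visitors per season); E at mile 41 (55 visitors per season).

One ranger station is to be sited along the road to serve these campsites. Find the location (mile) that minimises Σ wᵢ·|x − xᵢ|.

x = 16

For a sum of weighted absolute distances on a line, the optimum is the weighted median (not the mean). Total weight W = 191; half-weight = 95.5.
Sort by position and accumulate weight:
  mile 2 (A, w=70) → cum 70
  mile 3 (C, w=11) → cum 81
  mile 16 (D, w=15) → cum 96  ≥ 95.5 → median here
  mile 26 (B, w=40) → cum 136
  mile 41 (E, w=55) → cum 191
Optimal location: mile 16.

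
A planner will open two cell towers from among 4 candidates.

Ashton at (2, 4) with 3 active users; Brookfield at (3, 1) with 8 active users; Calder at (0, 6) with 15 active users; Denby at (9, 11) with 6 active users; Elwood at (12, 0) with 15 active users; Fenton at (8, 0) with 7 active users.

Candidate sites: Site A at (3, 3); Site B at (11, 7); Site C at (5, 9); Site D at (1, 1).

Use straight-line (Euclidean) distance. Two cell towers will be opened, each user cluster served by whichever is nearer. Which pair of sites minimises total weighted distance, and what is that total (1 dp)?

Evaluate every pair (each demand assigned to the nearer of the two):
  {Site A, Site B}: total = 257.6
  {Site B, Site D}: total = 284.4
  {Site A, Site C}: total = 293.8
  {Site A, Site D}: total = 327.0
  {Site C, Site D}: total = 344.0
  {Site B, Site C}: total = 357.1
Best pair: {Site A, Site B} with total 257.6.

{Site A, Site B}, total 257.6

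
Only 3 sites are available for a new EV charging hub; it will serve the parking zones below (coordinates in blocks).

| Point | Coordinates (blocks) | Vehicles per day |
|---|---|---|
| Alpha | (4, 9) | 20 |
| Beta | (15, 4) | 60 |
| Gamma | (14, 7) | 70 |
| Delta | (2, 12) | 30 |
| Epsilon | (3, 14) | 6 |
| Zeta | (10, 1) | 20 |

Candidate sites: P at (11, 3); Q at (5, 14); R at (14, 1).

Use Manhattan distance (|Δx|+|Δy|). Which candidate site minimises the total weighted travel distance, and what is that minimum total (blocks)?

Total weighted distance at each candidate:
  P (11, 3): total = 1764
  Q (5, 14): total = 2962
  R (14, 1): total = 1934
Minimum is at P with total 1764 blocks.

P, total 1764 blocks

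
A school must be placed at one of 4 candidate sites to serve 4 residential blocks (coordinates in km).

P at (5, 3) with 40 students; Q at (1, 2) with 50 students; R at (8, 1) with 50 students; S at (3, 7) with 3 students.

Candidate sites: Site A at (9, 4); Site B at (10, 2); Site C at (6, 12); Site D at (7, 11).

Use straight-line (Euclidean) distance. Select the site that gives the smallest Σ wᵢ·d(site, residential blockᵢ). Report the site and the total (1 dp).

Site A, total 755.5 km

Total weighted distance at each candidate:
  Site A (9, 4): total = 755.5
  Site B (10, 2): total = 791.6
  Site C (6, 12): total = 1497.7
  Site D (7, 11): total = 1390.1
Minimum is at Site A with total 755.5 km.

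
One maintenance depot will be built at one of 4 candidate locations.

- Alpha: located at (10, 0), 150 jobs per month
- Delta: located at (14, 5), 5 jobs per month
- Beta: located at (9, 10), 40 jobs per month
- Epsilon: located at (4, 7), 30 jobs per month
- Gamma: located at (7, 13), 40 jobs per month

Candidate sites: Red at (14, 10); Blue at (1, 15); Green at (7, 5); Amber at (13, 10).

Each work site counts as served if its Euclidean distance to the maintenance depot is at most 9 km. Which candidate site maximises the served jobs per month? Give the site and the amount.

Coverage radius r = 9 km; a point is covered iff (Δx)²+(Δy)² ≤ 9² = 81.
  Red (14, 10): covers {Delta, Beta, Gamma} → 85
  Blue (1, 15): covers {Epsilon, Gamma} → 70
  Green (7, 5): covers {Alpha, Delta, Beta, Epsilon, Gamma} → 265
  Amber (13, 10): covers {Delta, Beta, Gamma} → 85
Maximum coverage at Green: 265 jobs per month.

Green, covering 265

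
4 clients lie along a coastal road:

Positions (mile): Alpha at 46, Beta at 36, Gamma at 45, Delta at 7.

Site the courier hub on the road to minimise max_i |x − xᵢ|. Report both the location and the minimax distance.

location 26.5, max distance 19.5

The 1-center on a line is the midpoint of the two extreme points: leftmost at 7, rightmost at 46.
Optimal location = (7 + 46)/2 = 26.5; maximum distance = (46 − 7)/2 = 19.5.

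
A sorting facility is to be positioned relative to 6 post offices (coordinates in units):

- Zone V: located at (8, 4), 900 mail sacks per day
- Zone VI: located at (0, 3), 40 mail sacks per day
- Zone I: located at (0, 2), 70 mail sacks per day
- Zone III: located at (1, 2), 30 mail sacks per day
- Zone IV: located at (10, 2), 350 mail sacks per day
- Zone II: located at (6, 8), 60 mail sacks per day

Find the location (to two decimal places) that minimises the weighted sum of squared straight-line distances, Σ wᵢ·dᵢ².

The minimiser of Σwᵢ‖p−pᵢ‖² is the weighted centroid p* = (Σwᵢpᵢ)/(Σwᵢ).
Σwᵢ = 1450.
Σwᵢxᵢ = 900·8 + 40·0 + 70·0 + 30·1 + 350·10 + 60·6 = 11090.
Σwᵢyᵢ = 900·4 + 40·3 + 70·2 + 30·2 + 350·2 + 60·8 = 5100.
x* = 11090/1450 = 7.65, y* = 5100/1450 = 3.52.

(7.65, 3.52)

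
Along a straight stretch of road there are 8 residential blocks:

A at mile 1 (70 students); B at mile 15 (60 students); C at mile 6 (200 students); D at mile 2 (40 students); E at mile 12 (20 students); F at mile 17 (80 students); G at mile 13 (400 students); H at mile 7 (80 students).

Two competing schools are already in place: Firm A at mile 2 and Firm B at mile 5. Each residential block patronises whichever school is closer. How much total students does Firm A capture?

The indifferent point is the midpoint (2+5)/2 = 3.5; residential blocks left of it (closer to Firm A at 2) go to Firm A, those right go to Firm B.
  A at 1 (w=70) → Firm A
  D at 2 (w=40) → Firm A
  C at 6 (w=200) → Firm B
  H at 7 (w=80) → Firm B
  E at 12 (w=20) → Firm B
  G at 13 (w=400) → Firm B
  B at 15 (w=60) → Firm B
  F at 17 (w=80) → Firm B
Firm A captures 110; Firm B captures 840.

110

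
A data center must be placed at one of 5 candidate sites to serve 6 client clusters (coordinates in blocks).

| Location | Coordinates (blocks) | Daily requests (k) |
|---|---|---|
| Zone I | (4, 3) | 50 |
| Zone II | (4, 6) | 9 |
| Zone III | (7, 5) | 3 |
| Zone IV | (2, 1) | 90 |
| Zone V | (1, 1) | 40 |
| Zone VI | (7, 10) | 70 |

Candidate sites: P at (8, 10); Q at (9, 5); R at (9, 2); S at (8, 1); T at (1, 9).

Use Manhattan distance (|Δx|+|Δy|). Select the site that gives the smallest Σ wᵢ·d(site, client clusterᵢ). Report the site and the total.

S, total 1916 blocks

Total weighted distance at each candidate:
  P (8, 10): total = 2700
  Q (9, 5): total = 2370
  R (9, 2): total = 2176
  S (8, 1): total = 1916
  T (1, 9): total = 2154
Minimum is at S with total 1916 blocks.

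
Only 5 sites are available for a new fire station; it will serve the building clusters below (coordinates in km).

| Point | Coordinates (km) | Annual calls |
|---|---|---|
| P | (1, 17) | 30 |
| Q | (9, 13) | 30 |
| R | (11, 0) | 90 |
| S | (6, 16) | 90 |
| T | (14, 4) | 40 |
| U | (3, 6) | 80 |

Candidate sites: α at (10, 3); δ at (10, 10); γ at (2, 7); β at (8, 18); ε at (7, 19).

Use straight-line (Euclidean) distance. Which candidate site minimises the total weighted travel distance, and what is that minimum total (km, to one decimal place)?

δ, total 2923.8 km

Total weighted distance at each candidate:
  α (10, 3): total = 3083.7
  δ (10, 10): total = 2923.8
  γ (2, 7): total = 3098.5
  β (8, 18): total = 3911.3
  ε (7, 19): total = 4161.8
Minimum is at δ with total 2923.8 km.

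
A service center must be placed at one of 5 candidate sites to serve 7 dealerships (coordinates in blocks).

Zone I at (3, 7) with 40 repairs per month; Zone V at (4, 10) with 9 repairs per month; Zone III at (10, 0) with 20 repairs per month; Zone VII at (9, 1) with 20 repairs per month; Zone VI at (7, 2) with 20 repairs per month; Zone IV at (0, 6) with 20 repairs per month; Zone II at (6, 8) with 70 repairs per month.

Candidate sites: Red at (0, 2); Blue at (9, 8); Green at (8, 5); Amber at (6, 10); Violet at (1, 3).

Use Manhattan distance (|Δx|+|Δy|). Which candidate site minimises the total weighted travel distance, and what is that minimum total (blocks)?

Total weighted distance at each candidate:
  Red (0, 2): total = 1928
  Blue (9, 8): total = 1253
  Green (8, 5): total = 1211
  Amber (6, 10): total = 1298
  Violet (1, 3): total = 1690
Minimum is at Green with total 1211 blocks.

Green, total 1211 blocks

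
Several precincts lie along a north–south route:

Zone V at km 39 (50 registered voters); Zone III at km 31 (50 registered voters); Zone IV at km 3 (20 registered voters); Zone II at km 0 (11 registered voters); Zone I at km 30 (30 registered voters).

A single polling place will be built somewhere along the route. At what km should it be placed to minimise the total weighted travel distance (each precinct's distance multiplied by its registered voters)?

x = 31

For a sum of weighted absolute distances on a line, the optimum is the weighted median (not the mean). Total weight W = 161; half-weight = 80.5.
Sort by position and accumulate weight:
  km 0 (Zone II, w=11) → cum 11
  km 3 (Zone IV, w=20) → cum 31
  km 30 (Zone I, w=30) → cum 61
  km 31 (Zone III, w=50) → cum 111  ≥ 80.5 → median here
  km 39 (Zone V, w=50) → cum 161
Optimal location: km 31.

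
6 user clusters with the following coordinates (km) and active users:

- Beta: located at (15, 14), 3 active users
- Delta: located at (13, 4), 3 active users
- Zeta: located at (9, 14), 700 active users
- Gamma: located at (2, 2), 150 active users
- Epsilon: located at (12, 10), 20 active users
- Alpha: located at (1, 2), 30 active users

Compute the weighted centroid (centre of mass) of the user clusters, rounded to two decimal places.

(7.68, 11.49)

The minimiser of Σwᵢ‖p−pᵢ‖² is the weighted centroid p* = (Σwᵢpᵢ)/(Σwᵢ).
Σwᵢ = 906.
Σwᵢxᵢ = 3·15 + 3·13 + 700·9 + 150·2 + 20·12 + 30·1 = 6954.
Σwᵢyᵢ = 3·14 + 3·4 + 700·14 + 150·2 + 20·10 + 30·2 = 10414.
x* = 6954/906 = 7.68, y* = 10414/906 = 11.49.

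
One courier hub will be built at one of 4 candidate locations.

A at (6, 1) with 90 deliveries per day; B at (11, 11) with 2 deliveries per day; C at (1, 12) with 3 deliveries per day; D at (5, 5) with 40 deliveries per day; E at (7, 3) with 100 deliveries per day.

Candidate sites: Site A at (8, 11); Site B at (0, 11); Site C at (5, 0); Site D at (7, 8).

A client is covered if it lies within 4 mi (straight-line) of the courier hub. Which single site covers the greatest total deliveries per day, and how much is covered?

Coverage radius r = 4 mi; a point is covered iff (Δx)²+(Δy)² ≤ 4² = 16.
  Site A (8, 11): covers {B} → 2
  Site B (0, 11): covers {C} → 3
  Site C (5, 0): covers {A, E} → 190
  Site D (7, 8): covers {D} → 40
Maximum coverage at Site C: 190 deliveries per day.

Site C, covering 190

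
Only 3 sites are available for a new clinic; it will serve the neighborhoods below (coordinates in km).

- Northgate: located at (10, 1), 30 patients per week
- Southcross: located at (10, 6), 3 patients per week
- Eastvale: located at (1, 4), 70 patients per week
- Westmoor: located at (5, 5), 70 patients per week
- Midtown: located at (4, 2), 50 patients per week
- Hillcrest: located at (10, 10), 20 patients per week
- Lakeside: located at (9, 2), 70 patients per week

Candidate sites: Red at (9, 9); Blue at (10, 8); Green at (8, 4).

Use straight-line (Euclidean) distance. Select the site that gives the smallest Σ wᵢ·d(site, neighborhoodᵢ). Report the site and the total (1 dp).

Green, total 1334.6 km

Total weighted distance at each candidate:
  Red (9, 9): total = 2256.1
  Blue (10, 8): total = 2203.6
  Green (8, 4): total = 1334.6
Minimum is at Green with total 1334.6 km.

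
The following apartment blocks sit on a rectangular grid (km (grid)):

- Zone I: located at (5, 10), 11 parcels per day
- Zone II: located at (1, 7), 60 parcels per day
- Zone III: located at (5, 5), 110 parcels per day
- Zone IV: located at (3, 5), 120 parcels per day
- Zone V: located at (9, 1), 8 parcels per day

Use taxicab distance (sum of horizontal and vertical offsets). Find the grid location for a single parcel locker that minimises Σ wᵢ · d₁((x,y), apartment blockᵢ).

Manhattan distance separates: Σwᵢ(|x−xᵢ|+|y−yᵢ|) = Σwᵢ|x−xᵢ| + Σwᵢ|y−yᵢ|, so x and y are optimised independently as 1-D weighted medians.
Total weight W = 309; half = 154.5.
x-coordinate, sorted with cumulative weight:
  x=1 (Zone II, w=60) cum 60
  x=3 (Zone IV, w=120) cum 180  ← median
  x=5 (Zone I, w=11) cum 191
  x=5 (Zone III, w=110) cum 301
  x=9 (Zone V, w=8) cum 309
⇒ x* = 3
y-coordinate, sorted with cumulative weight:
  y=1 (Zone V, w=8) cum 8
  y=5 (Zone III, w=110) cum 118
  y=5 (Zone IV, w=120) cum 238  ← median
  y=7 (Zone II, w=60) cum 298
  y=10 (Zone I, w=11) cum 309
⇒ y* = 5

(3, 5)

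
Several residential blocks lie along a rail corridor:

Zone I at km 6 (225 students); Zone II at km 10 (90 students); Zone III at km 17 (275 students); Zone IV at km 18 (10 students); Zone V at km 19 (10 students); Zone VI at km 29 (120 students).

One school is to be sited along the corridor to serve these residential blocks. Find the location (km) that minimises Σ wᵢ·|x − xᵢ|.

x = 17

For a sum of weighted absolute distances on a line, the optimum is the weighted median (not the mean). Total weight W = 730; half-weight = 365.
Sort by position and accumulate weight:
  km 6 (Zone I, w=225) → cum 225
  km 10 (Zone II, w=90) → cum 315
  km 17 (Zone III, w=275) → cum 590  ≥ 365 → median here
  km 18 (Zone IV, w=10) → cum 600
  km 19 (Zone V, w=10) → cum 610
  km 29 (Zone VI, w=120) → cum 730
Optimal location: km 17.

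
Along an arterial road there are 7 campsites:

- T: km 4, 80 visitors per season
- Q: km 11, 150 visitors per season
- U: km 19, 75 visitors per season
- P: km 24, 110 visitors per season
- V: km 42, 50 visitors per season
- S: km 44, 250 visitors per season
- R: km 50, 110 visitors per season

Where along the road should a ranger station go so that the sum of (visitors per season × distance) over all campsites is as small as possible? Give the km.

x = 24

For a sum of weighted absolute distances on a line, the optimum is the weighted median (not the mean). Total weight W = 825; half-weight = 412.5.
Sort by position and accumulate weight:
  km 4 (T, w=80) → cum 80
  km 11 (Q, w=150) → cum 230
  km 19 (U, w=75) → cum 305
  km 24 (P, w=110) → cum 415  ≥ 412.5 → median here
  km 42 (V, w=50) → cum 465
  km 44 (S, w=250) → cum 715
  km 50 (R, w=110) → cum 825
Optimal location: km 24.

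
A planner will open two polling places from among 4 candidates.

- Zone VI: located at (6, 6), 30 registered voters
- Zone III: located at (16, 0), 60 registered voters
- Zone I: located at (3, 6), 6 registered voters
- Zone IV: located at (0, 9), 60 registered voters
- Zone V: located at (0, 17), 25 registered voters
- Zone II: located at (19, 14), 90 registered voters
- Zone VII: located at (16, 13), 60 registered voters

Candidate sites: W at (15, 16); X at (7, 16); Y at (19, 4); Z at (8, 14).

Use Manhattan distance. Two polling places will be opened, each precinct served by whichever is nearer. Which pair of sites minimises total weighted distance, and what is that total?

Evaluate every pair (each demand assigned to the nearer of the two):
  {W, Z}: total = 3233
  {W, X}: total = 3254
  {Y, Z}: total = 3293
  {W, Y}: total = 3478
  {X, Y}: total = 3494
  {X, Z}: total = 4208
Best pair: {W, Z} with total 3233.

{W, Z}, total 3233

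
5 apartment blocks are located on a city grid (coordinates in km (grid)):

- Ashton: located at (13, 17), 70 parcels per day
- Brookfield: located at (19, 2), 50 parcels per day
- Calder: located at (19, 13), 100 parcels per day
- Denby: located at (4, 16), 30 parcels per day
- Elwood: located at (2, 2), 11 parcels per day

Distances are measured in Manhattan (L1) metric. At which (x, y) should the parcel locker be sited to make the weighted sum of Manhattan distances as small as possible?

(19, 13)

Manhattan distance separates: Σwᵢ(|x−xᵢ|+|y−yᵢ|) = Σwᵢ|x−xᵢ| + Σwᵢ|y−yᵢ|, so x and y are optimised independently as 1-D weighted medians.
Total weight W = 261; half = 130.5.
x-coordinate, sorted with cumulative weight:
  x=2 (Elwood, w=11) cum 11
  x=4 (Denby, w=30) cum 41
  x=13 (Ashton, w=70) cum 111
  x=19 (Brookfield, w=50) cum 161  ← median
  x=19 (Calder, w=100) cum 261
⇒ x* = 19
y-coordinate, sorted with cumulative weight:
  y=2 (Brookfield, w=50) cum 50
  y=2 (Elwood, w=11) cum 61
  y=13 (Calder, w=100) cum 161  ← median
  y=16 (Denby, w=30) cum 191
  y=17 (Ashton, w=70) cum 261
⇒ y* = 13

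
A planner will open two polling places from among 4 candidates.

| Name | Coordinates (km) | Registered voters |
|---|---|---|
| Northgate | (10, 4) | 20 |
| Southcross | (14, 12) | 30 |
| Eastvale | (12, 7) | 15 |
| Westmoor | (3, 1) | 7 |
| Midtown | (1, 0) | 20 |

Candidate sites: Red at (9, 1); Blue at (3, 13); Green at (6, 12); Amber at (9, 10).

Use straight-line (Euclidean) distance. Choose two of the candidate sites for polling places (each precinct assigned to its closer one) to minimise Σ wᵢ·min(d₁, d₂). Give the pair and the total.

Evaluate every pair (each demand assigned to the nearer of the two):
  {Red, Amber}: total = 491.7
  {Red, Green}: total = 607.1
  {Blue, Amber}: total = 678.7
  {Green, Amber}: total = 678.7
  {Red, Blue}: total = 698.5
  {Blue, Green}: total = 875.9
Best pair: {Red, Amber} with total 491.7.

{Red, Amber}, total 491.7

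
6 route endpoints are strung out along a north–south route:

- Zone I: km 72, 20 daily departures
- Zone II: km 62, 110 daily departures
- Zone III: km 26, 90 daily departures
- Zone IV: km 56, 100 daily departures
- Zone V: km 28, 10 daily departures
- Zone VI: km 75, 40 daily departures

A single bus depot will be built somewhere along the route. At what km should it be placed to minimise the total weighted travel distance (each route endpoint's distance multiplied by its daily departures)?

For a sum of weighted absolute distances on a line, the optimum is the weighted median (not the mean). Total weight W = 370; half-weight = 185.
Sort by position and accumulate weight:
  km 26 (Zone III, w=90) → cum 90
  km 28 (Zone V, w=10) → cum 100
  km 56 (Zone IV, w=100) → cum 200  ≥ 185 → median here
  km 62 (Zone II, w=110) → cum 310
  km 72 (Zone I, w=20) → cum 330
  km 75 (Zone VI, w=40) → cum 370
Optimal location: km 56.

x = 56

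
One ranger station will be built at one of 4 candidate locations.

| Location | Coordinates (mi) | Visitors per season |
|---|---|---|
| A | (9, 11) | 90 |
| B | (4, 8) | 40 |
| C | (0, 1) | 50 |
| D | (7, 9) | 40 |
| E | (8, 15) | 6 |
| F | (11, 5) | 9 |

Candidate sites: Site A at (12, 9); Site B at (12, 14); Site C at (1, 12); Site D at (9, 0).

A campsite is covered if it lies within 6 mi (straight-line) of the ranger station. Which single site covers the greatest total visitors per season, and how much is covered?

Coverage radius r = 6 mi; a point is covered iff (Δx)²+(Δy)² ≤ 6² = 36.
  Site A (12, 9): covers {A, D, F} → 139
  Site B (12, 14): covers {A, E} → 96
  Site C (1, 12): covers {B} → 40
  Site D (9, 0): covers {F} → 9
Maximum coverage at Site A: 139 visitors per season.

Site A, covering 139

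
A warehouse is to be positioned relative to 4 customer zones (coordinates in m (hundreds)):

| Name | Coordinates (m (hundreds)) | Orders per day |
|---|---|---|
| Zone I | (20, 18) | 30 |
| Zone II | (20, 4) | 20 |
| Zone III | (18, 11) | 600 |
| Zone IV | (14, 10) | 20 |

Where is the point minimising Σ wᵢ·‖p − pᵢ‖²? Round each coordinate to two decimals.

(18.03, 11.07)

The minimiser of Σwᵢ‖p−pᵢ‖² is the weighted centroid p* = (Σwᵢpᵢ)/(Σwᵢ).
Σwᵢ = 670.
Σwᵢxᵢ = 30·20 + 20·20 + 600·18 + 20·14 = 12080.
Σwᵢyᵢ = 30·18 + 20·4 + 600·11 + 20·10 = 7420.
x* = 12080/670 = 18.03, y* = 7420/670 = 11.07.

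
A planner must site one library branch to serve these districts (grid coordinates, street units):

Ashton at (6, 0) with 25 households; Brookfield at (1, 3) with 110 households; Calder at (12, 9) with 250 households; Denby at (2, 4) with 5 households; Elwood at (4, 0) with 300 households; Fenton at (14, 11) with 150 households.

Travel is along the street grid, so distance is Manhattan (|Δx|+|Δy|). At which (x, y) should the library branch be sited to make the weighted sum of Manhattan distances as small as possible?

(6, 3)

Manhattan distance separates: Σwᵢ(|x−xᵢ|+|y−yᵢ|) = Σwᵢ|x−xᵢ| + Σwᵢ|y−yᵢ|, so x and y are optimised independently as 1-D weighted medians.
Total weight W = 840; half = 420.
x-coordinate, sorted with cumulative weight:
  x=1 (Brookfield, w=110) cum 110
  x=2 (Denby, w=5) cum 115
  x=4 (Elwood, w=300) cum 415
  x=6 (Ashton, w=25) cum 440  ← median
  x=12 (Calder, w=250) cum 690
  x=14 (Fenton, w=150) cum 840
⇒ x* = 6
y-coordinate, sorted with cumulative weight:
  y=0 (Ashton, w=25) cum 25
  y=0 (Elwood, w=300) cum 325
  y=3 (Brookfield, w=110) cum 435  ← median
  y=4 (Denby, w=5) cum 440
  y=9 (Calder, w=250) cum 690
  y=11 (Fenton, w=150) cum 840
⇒ y* = 3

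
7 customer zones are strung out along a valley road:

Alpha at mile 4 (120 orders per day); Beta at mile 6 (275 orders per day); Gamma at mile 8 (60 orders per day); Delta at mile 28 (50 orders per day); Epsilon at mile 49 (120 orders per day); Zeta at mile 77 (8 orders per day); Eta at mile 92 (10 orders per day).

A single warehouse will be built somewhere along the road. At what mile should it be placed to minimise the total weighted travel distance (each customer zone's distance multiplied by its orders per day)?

x = 6

For a sum of weighted absolute distances on a line, the optimum is the weighted median (not the mean). Total weight W = 643; half-weight = 321.5.
Sort by position and accumulate weight:
  mile 4 (Alpha, w=120) → cum 120
  mile 6 (Beta, w=275) → cum 395  ≥ 321.5 → median here
  mile 8 (Gamma, w=60) → cum 455
  mile 28 (Delta, w=50) → cum 505
  mile 49 (Epsilon, w=120) → cum 625
  mile 77 (Zeta, w=8) → cum 633
  mile 92 (Eta, w=10) → cum 643
Optimal location: mile 6.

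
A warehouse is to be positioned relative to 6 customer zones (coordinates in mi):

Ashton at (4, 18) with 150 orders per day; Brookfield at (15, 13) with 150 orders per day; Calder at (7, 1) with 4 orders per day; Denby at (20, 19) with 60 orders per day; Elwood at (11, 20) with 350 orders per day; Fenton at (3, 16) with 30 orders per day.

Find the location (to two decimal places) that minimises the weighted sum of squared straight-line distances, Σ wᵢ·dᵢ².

The minimiser of Σwᵢ‖p−pᵢ‖² is the weighted centroid p* = (Σwᵢpᵢ)/(Σwᵢ).
Σwᵢ = 744.
Σwᵢxᵢ = 150·4 + 150·15 + 4·7 + 60·20 + 350·11 + 30·3 = 8018.
Σwᵢyᵢ = 150·18 + 150·13 + 4·1 + 60·19 + 350·20 + 30·16 = 13274.
x* = 8018/744 = 10.78, y* = 13274/744 = 17.84.

(10.78, 17.84)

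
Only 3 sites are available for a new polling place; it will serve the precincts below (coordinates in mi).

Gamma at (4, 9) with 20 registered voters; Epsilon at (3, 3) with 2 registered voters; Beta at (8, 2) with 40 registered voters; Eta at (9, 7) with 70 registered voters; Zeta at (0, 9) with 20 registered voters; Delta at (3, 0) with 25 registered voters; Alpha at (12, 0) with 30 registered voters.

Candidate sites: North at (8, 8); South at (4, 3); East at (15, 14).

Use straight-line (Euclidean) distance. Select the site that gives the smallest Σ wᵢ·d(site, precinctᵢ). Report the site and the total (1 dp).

Total weighted distance at each candidate:
  North (8, 8): total = 1101.0
  South (4, 3): total = 1214.7
  East (15, 14): total = 2682.0
Minimum is at North with total 1101.0 mi.

North, total 1101.0 mi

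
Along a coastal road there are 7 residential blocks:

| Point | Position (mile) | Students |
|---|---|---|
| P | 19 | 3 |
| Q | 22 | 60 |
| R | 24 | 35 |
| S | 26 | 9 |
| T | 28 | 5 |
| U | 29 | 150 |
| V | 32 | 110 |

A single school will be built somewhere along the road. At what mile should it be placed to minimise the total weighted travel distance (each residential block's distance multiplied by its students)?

x = 29

For a sum of weighted absolute distances on a line, the optimum is the weighted median (not the mean). Total weight W = 372; half-weight = 186.
Sort by position and accumulate weight:
  mile 19 (P, w=3) → cum 3
  mile 22 (Q, w=60) → cum 63
  mile 24 (R, w=35) → cum 98
  mile 26 (S, w=9) → cum 107
  mile 28 (T, w=5) → cum 112
  mile 29 (U, w=150) → cum 262  ≥ 186 → median here
  mile 32 (V, w=110) → cum 372
Optimal location: mile 29.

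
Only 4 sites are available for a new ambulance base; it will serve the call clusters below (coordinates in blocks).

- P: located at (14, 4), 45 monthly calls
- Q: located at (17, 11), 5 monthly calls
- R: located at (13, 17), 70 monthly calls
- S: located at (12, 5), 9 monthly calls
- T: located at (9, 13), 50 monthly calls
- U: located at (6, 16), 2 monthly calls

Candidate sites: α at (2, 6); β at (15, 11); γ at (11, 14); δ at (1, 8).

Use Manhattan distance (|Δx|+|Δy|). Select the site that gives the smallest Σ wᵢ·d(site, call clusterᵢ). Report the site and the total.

Total weighted distance at each candidate:
  α (2, 6): total = 3097
  β (15, 11): total = 1439
  γ (11, 14): total = 1234
  δ (1, 8): total = 3132
Minimum is at γ with total 1234 blocks.

γ, total 1234 blocks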